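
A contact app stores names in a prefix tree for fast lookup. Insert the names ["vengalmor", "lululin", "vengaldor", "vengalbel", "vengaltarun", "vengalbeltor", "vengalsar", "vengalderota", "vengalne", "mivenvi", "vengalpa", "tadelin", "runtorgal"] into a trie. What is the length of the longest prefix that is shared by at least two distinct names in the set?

Look for the deepest trie node that still has at least two words in its subtree.
"vengalbel" and "vengalbeltor" agree on "vengalbel" (9 characters) before diverging; nothing deeper is shared.
Longest shared-prefix length: 9

9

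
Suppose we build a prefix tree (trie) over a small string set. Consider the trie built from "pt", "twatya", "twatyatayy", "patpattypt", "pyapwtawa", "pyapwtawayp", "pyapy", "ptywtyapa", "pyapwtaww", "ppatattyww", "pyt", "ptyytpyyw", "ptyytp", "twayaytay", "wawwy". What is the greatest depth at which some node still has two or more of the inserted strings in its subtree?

9

Equivalently: take the maximum, over all pairs, of their longest common prefix length.
e.g. "pyapwtawa" and "pyapwtawayp" share the prefix "pyapwtawa" of length 9; no pair shares a longer one.
Longest shared-prefix length: 9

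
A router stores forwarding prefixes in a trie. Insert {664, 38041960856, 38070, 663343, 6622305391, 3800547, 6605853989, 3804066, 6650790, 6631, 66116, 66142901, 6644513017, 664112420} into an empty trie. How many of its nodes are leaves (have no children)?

Leaves are exactly the stored words that no other stored word extends.
Those words: "3800547", "3804066", "38041960856", "38070", "6605853989", "66116", "66142901", "6622305391", "6631", "663343", "664112420", "6644513017", "6650790"
Leaf count: 13

13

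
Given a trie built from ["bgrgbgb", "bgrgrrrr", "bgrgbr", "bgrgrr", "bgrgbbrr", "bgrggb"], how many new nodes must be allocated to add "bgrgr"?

Every character of "bgrgr" already lies on an existing path (it is a prefix of some stored word).
No new nodes are needed: 0.

0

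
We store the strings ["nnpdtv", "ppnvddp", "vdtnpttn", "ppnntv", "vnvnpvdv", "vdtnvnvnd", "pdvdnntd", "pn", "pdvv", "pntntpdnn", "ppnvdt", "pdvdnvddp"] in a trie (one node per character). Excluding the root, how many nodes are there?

Count nodes per top-level branch (shared prefixes stored once):
  'n'-branch (nnpdtv): 6 nodes
  'p'-branch (pdvdnntd, pdvdnvddp, pdvv, pn, pntntpdnn, ppnntv, ppnvddp, ppnvdt): 31 nodes
  'v'-branch (vdtnpttn, vdtnvnvnd, vnvnpvdv): 20 nodes
Sum: 57

57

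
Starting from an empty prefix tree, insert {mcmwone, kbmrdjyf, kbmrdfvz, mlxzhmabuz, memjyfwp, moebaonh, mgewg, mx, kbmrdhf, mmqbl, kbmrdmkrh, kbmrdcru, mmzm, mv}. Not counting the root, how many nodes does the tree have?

62

Count nodes per top-level branch (shared prefixes stored once):
  'k'-branch (kbmrdcru, kbmrdfvz, kbmrdhf, kbmrdjyf, kbmrdmkrh): 20 nodes
  'm'-branch (mcmwone, memjyfwp, mgewg, mlxzhmabuz, mmqbl, mmzm, moebaonh, mv, mx): 42 nodes
Sum: 62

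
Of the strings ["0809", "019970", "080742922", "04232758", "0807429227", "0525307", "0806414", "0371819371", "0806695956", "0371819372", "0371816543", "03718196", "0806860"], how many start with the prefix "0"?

Walk to "0"; the words in its subtree are exactly those with that prefix.
Words under "0": 019970, 0371816543, 0371819371, 0371819372, 03718196, 04232758, 0525307, 0806414, 0806695956, 0806860, 080742922, 0807429227, 0809
Count: 13

13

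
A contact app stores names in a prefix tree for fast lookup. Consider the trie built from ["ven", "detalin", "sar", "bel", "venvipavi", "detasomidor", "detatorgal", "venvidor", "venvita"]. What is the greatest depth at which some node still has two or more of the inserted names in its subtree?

5

The deepest shared node is where two words last agree before diverging.
e.g. "venvidor" and "venvipavi" share the prefix "venvi" of length 5; no pair shares a longer one.
Longest shared-prefix length: 5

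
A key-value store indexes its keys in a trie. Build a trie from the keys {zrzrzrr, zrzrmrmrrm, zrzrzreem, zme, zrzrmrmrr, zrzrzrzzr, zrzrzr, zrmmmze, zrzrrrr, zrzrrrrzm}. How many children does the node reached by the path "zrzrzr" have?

The children of the "zrzrzr" node are the distinct next characters among strings starting with "zrzrzr".
Distinct next characters after "zrzrzr": e, r, z.
That node has 3 child edges.

3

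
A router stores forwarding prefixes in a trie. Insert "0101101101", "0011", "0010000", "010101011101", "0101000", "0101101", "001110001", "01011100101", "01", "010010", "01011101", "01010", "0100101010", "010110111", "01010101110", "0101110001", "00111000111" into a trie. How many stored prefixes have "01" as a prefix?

Traverse to the node for "01", then collect every word in that subtree.
Words under "01": 01, 010010, 0100101010, 01010, 0101000, 01010101110, 010101011101, 0101101, 0101101101, 010110111, 0101110001, 01011100101, 01011101
Count: 13

13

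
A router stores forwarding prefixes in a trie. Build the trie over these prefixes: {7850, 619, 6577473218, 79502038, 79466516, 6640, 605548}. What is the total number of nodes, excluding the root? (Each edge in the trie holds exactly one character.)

37

Insert word by word; a character creates a node only if that edge doesn't already exist:
  "7850" → 4 new (7, 8, 5, 0)
  "619" → 3 new (6, 1, 9)
  "6577473218" → prefix "6" already present; 9 new (5, 7, 7, 4, 7, 3, 2, 1, 8)
  "79502038" → prefix "7" already present; 7 new (9, 5, 0, 2, 0, 3, 8)
  "79466516" → prefix "79" already present; 6 new (4, 6, 6, 5, 1, 6)
  "6640" → prefix "6" already present; 3 new (6, 4, 0)
  "605548" → prefix "6" already present; 5 new (0, 5, 5, 4, 8)
Total nodes = 4 + 3 + 9 + 7 + 6 + 3 + 5 = 37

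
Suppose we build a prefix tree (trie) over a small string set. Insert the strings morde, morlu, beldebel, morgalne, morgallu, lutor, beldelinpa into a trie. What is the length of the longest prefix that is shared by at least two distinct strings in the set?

6

Look for the deepest trie node that still has at least two words in its subtree.
e.g. "morgallu" and "morgalne" share the prefix "morgal" of length 6; no pair shares a longer one.
Longest shared-prefix length: 6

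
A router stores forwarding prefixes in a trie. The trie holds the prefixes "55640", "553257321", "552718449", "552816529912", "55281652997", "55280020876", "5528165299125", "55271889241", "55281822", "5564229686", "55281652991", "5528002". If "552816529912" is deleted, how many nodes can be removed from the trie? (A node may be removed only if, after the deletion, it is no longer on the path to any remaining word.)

0

A node on "552816529912"'s path can go only if nothing else ends at it or branches off below it.
Every node on "552816529912" is still needed (e.g. by "5528165299125"), so nothing is freed.
Nodes removed: 0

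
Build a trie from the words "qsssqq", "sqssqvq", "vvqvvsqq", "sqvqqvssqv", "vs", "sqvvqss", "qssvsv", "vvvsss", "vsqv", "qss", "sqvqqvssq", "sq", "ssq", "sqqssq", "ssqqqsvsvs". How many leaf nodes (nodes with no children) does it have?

10

Leaves are exactly the stored words that no other stored word extends.
Those words: "qsssqq", "qssvsv", "sqqssq", "sqssqvq", "sqvqqvssqv", "sqvvqss", "ssqqqsvsvs", "vsqv", "vvqvvsqq", "vvvsss"
Leaf count: 10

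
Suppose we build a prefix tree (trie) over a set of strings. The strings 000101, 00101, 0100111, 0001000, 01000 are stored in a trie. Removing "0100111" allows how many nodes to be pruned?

A node on "0100111"'s path can go only if nothing else ends at it or branches off below it.
The suffix "111" (3 nodes) is used only by "0100111"; the node for "0100" still has the child "0", so pruning stops there.
Nodes removed: 3

3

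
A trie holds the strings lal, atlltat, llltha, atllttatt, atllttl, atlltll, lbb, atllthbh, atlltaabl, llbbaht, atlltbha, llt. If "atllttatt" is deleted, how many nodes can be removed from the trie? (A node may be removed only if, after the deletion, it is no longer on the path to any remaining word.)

Walk "atllttatt" from the leaf back toward the root, removing each node that no remaining word uses.
The suffix "att" (3 nodes) is used only by "atllttatt"; the node for "atlltt" still has the child "l", so pruning stops there.
Nodes removed: 3

3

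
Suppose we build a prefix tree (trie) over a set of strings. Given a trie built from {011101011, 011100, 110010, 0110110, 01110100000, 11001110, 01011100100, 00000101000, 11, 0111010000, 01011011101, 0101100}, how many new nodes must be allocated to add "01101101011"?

4

The longest prefix of "01101101011" already in the trie is "0110110" (length 7).
Each of the 4 remaining characters creates one node.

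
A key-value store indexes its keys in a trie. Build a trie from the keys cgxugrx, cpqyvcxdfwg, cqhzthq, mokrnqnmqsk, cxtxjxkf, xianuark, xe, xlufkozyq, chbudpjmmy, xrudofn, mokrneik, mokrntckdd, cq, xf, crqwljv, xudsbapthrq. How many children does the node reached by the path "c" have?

6

Walk "c" from the root, arriving at one node.
Characters that immediately follow "c" among the stored strings: {g, h, p, q, r, x}.
That node has 6 child edges.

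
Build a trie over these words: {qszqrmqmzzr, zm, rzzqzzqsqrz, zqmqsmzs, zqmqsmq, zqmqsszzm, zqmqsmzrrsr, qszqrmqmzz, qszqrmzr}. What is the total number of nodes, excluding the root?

Count nodes per top-level branch (shared prefixes stored once):
  'q'-branch (qszqrmqmzz, qszqrmqmzzr, qszqrmzr): 13 nodes
  'r'-branch (rzzqzzqsqrz): 11 nodes
  'z'-branch (zm, zqmqsmq, zqmqsmzrrsr, zqmqsmzs, zqmqsszzm): 18 nodes
Sum: 42

42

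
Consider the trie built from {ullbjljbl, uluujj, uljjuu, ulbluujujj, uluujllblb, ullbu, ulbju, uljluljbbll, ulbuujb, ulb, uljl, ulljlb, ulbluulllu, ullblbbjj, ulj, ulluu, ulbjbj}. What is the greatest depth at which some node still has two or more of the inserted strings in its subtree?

Equivalently: take the maximum, over all pairs, of their longest common prefix length.
e.g. "ulbluujujj" and "ulbluulllu" share the prefix "ulbluu" of length 6; no pair shares a longer one.
Longest shared-prefix length: 6

6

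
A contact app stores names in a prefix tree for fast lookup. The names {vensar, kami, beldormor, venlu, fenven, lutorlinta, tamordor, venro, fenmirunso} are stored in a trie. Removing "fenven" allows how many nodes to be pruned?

3

Walk "fenven" from the leaf back toward the root, removing each node that no remaining word uses.
The suffix "ven" (3 nodes) is used only by "fenven"; the node for "fen" still has the child "m", so pruning stops there.
Nodes removed: 3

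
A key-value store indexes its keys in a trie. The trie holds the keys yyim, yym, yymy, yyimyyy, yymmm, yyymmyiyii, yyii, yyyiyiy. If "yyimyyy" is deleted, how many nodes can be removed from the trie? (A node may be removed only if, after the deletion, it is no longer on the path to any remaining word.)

3

After clearing the end-marker at "yyimyyy", prune upward until reaching a node still needed by another word.
The suffix "yyy" (3 nodes) is used only by "yyimyyy"; "yyim" is itself a stored word, so pruning stops there.
Nodes removed: 3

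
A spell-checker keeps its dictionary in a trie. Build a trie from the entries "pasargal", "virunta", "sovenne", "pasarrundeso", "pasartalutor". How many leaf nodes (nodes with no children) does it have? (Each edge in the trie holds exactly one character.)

Leaves are exactly the stored words that no other stored word extends.
Those words: "pasargal", "pasarrundeso", "pasartalutor", "sovenne", "virunta"
Leaf count: 5

5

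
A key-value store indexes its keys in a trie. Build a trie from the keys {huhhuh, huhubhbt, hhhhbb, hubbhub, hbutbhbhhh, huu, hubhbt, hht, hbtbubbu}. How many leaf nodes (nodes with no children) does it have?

Leaves are exactly the stored words that no other stored word extends.
Those words: "hbtbubbu", "hbutbhbhhh", "hhhhbb", "hht", "hubbhub", "hubhbt", "huhhuh", "huhubhbt", "huu"
Leaf count: 9

9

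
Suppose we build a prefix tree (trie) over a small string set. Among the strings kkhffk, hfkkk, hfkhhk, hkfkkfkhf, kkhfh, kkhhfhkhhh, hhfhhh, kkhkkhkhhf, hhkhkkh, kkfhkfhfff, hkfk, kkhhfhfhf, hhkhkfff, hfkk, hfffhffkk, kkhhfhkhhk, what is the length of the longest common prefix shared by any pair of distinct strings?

9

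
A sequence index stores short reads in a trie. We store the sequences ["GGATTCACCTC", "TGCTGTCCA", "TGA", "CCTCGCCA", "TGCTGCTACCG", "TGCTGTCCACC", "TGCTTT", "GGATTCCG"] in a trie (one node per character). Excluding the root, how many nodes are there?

41

Count nodes per top-level branch (shared prefixes stored once):
  'C'-branch (CCTCGCCA): 8 nodes
  'G'-branch (GGATTCACCTC, GGATTCCG): 13 nodes
  'T'-branch (TGA, TGCTGCTACCG, TGCTGTCCA, TGCTGTCCACC, TGCTTT): 20 nodes
Sum: 41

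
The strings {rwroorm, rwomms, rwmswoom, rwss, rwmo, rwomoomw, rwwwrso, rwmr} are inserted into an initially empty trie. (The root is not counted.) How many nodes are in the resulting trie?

30

Count nodes per top-level branch (shared prefixes stored once):
  'r'-branch (rwmo, rwmr, rwmswoom, rwomms, rwomoomw, rwroorm, rwss, rwwwrso): 30 nodes
Sum: 30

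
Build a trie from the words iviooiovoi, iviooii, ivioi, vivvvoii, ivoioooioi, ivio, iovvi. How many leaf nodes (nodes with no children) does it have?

6

A leaf is a node with no children — equivalently, the end of a word that is not a proper prefix of any other stored word.
Those words: "iovvi", "ivioi", "iviooii", "iviooiovoi", "ivoioooioi", "vivvvoii"
Leaf count: 6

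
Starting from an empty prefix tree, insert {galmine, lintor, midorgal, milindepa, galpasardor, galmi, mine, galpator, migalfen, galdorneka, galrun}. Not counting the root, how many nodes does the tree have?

57

For each word, the new-node count is its length minus the longest prefix already in the trie:
  "galmine" → 7 new (g, a, l, m, i, n, e)
  "lintor" → 6 new (l, i, n, t, o, r)
  "midorgal" → 8 new (m, i, d, o, r, g, a, l)
  "milindepa" → prefix "mi" already present; 7 new (l, i, n, d, e, p, a)
  "galpasardor" → prefix "gal" already present; 8 new (p, a, s, a, r, d, o, r)
  "galmi" → prefix "galmi" already present; 0 new (none)
  "mine" → prefix "mi" already present; 2 new (n, e)
  "galpator" → prefix "galpa" already present; 3 new (t, o, r)
  "migalfen" → prefix "mi" already present; 6 new (g, a, l, f, e, n)
  "galdorneka" → prefix "gal" already present; 7 new (d, o, r, n, e, k, a)
  "galrun" → prefix "gal" already present; 3 new (r, u, n)
Total nodes = 7 + 6 + 8 + 7 + 8 + 0 + 2 + 3 + 6 + 7 + 3 = 57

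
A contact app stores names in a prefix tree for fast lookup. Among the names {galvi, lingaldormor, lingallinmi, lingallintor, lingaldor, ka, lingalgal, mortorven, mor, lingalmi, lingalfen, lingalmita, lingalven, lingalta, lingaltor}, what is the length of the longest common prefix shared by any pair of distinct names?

9

Equivalently: take the maximum, over all pairs, of their longest common prefix length.
"lingaldor" and "lingaldormor" agree on "lingaldor" (9 characters) before diverging; nothing deeper is shared.
Longest shared-prefix length: 9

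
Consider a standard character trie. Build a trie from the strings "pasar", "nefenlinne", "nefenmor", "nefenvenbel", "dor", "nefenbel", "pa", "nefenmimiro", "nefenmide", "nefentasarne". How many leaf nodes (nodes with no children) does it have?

9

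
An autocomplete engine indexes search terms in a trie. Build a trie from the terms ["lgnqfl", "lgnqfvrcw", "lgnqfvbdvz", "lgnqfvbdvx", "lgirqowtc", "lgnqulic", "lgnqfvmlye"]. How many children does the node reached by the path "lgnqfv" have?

The children of the "lgnqfv" node are the distinct next characters among strings starting with "lgnqfv".
Distinct next characters after "lgnqfv": b, m, r.
That node has 3 child edges.

3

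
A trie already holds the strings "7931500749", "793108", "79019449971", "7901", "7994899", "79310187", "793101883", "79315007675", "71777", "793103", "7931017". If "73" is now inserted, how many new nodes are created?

1

Walking "73" from the root, the first 1 characters ("7") follow existing edges; "3" is the first miss.
New nodes needed: |"73"| − 1 = 2 − 1 = 1.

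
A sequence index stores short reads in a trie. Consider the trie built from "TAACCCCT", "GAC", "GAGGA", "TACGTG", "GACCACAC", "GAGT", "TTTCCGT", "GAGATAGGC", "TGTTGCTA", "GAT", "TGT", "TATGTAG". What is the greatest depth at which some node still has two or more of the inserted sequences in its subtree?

3

Equivalently: take the maximum, over all pairs, of their longest common prefix length.
e.g. "GAC" and "GACCACAC" share the prefix "GAC" of length 3; no pair shares a longer one.
Longest shared-prefix length: 3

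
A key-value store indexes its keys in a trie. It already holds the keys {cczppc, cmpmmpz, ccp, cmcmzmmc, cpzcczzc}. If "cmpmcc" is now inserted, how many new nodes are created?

2

"cmpm" is already a path in the trie; the remaining "cc" must be added.
Each of the 2 remaining characters creates one node.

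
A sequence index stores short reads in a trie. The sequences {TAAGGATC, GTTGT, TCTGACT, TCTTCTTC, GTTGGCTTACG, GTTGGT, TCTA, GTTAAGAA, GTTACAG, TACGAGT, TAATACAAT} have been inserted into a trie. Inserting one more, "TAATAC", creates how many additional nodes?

0

"TAATAC" is already a full path in the trie; only an end-marker is added.
No new nodes are needed: 0.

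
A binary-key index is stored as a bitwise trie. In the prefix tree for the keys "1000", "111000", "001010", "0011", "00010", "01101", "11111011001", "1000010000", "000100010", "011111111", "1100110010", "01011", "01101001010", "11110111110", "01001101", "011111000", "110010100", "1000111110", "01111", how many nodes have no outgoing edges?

15

A leaf is a node with no children — equivalently, the end of a word that is not a proper prefix of any other stored word.
Those words: "000100010", "001010", "0011", "01001101", "01011", "01101001010", "011111000", "011111111", "1000010000", "1000111110", "110010100", "1100110010", "111000", "11110111110", "11111011001"
Leaf count: 15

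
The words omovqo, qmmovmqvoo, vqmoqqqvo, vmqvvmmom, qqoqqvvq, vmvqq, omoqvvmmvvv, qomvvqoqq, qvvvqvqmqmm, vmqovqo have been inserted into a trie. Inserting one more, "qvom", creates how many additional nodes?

2

"qv" is already a path in the trie; the remaining "om" must be added.
So 4 − 2 = 2 new nodes.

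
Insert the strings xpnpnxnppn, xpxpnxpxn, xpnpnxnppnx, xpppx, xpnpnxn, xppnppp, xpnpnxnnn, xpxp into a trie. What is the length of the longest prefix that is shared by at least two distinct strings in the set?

The deepest shared node is where two words last agree before diverging.
e.g. "xpnpnxnppn" and "xpnpnxnppnx" share the prefix "xpnpnxnppn" of length 10; no pair shares a longer one.
Longest shared-prefix length: 10

10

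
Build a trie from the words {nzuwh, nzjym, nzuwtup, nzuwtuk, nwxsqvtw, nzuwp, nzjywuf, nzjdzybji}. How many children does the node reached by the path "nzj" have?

Follow the path "nzj" to its node, then look at its outgoing edges.
Distinct next characters after "nzj": d, y.
That node has 2 child edges.

2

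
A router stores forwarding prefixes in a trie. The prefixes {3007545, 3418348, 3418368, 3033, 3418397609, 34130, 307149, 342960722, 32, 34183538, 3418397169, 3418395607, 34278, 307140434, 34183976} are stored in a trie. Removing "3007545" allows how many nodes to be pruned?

5

Walk "3007545" from the leaf back toward the root, removing each node that no remaining word uses.
The suffix "07545" (5 nodes) is used only by "3007545"; the node for "30" still has the child "3", so pruning stops there.
Nodes removed: 5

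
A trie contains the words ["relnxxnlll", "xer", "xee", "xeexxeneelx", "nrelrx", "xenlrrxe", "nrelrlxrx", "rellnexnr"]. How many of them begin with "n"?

2

Traverse to the node for "n", then collect every word in that subtree.
Words under "n": nrelrlxrx, nrelrx
Count: 2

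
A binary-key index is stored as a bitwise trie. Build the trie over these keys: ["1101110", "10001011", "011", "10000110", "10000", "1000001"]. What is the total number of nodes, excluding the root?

23

Trace insertions, counting only characters that open a new branch:
  "1101110" → 7 new (1, 1, 0, 1, 1, 1, 0)
  "10001011" → prefix "1" already present; 7 new (0, 0, 0, 1, 0, 1, 1)
  "011" → 3 new (0, 1, 1)
  "10000110" → prefix "1000" already present; 4 new (0, 1, 1, 0)
  "10000" → prefix "10000" already present; 0 new (none)
  "1000001" → prefix "10000" already present; 2 new (0, 1)
Total nodes = 7 + 7 + 3 + 4 + 0 + 2 = 23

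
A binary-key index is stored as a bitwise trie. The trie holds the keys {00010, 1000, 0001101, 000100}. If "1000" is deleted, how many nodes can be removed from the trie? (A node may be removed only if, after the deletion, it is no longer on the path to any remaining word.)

4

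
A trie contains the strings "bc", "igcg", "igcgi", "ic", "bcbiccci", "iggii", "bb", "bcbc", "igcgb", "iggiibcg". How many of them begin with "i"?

6

Walk to "i"; the words in its subtree are exactly those with that prefix.
Matches: "ic", "igcg", "igcgb", "igcgi", "iggii", "iggiibcg"
Count: 6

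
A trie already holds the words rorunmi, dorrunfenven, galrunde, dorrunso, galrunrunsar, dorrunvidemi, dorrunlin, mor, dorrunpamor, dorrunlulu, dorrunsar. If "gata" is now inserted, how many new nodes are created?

The longest prefix of "gata" already in the trie is "ga" (length 2).
Each of the 2 remaining characters creates one node.

2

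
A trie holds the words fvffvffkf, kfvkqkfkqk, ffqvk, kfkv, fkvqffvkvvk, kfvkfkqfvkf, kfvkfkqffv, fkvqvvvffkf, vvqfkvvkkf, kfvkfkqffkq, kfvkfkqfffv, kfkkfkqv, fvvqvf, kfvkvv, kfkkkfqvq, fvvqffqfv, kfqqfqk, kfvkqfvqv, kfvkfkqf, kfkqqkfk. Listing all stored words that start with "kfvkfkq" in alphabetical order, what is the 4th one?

kfvkfkqffv

Filter for "kfvkfkq…" and sort: "kfvkfkqf", "kfvkfkqfffv", "kfvkfkqffkq", "kfvkfkqffv", "kfvkfkqfvkf"
The 4th is kfvkfkqffv.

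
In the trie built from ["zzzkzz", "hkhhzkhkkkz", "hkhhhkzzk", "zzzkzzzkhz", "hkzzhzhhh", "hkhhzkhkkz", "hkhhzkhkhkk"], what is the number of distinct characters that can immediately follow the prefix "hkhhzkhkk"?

2

Walk "hkhhzkhkk" from the root, arriving at one node.
Characters that immediately follow "hkhhzkhkk" among the stored strings: {k, z}.
That node has 2 child edges.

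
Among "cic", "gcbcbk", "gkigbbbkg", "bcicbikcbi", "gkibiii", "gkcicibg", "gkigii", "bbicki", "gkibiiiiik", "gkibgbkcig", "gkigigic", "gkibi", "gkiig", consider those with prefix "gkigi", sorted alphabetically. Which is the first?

gkigigic

Words with prefix "gkigi", in lexicographic order: "gkigigic", "gkigii"
Position 1: gkigigic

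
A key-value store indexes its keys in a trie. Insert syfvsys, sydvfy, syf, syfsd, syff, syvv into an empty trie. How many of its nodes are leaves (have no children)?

5

Leaves are exactly the stored words that no other stored word extends.
Those words: "sydvfy", "syff", "syfsd", "syfvsys", "syvv"
Leaf count: 5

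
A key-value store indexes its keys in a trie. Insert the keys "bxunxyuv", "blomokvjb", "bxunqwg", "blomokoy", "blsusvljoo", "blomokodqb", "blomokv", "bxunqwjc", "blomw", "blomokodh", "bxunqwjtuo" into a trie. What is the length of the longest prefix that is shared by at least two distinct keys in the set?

8

Look for the deepest trie node that still has at least two words in its subtree.
e.g. "blomokodh" and "blomokodqb" share the prefix "blomokod" of length 8; no pair shares a longer one.
Longest shared-prefix length: 8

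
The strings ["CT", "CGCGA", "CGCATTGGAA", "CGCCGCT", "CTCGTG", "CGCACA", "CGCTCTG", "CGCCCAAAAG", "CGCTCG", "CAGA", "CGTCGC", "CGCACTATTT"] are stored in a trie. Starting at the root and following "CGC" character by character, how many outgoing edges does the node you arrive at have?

4

Follow the path "CGC" to its node, then look at its outgoing edges.
Characters that immediately follow "CGC" among the stored strings: {A, C, G, T}.
That node has 4 child edges.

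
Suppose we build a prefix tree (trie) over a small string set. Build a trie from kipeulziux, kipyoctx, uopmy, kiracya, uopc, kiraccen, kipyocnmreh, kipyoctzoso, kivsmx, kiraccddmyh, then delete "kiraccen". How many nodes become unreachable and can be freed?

Walk "kiraccen" from the leaf back toward the root, removing each node that no remaining word uses.
The suffix "en" (2 nodes) is used only by "kiraccen"; the node for "kiracc" still has the child "d", so pruning stops there.
Nodes removed: 2

2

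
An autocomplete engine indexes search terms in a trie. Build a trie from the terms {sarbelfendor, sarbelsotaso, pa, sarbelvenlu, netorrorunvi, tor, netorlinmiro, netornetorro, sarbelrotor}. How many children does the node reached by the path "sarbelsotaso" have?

0

Follow the path "sarbelsotaso" to its node, then look at its outgoing edges.
No stored string extends past "sarbelsotaso".
That node has 0 child edges.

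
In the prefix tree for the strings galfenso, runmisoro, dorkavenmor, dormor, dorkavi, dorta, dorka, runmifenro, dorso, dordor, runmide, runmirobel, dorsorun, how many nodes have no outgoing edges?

11

Leaves are exactly the stored words that no other stored word extends.
Those words: "dordor", "dorkavenmor", "dorkavi", "dormor", "dorsorun", "dorta", "galfenso", "runmide", "runmifenro", "runmirobel", "runmisoro"
Leaf count: 11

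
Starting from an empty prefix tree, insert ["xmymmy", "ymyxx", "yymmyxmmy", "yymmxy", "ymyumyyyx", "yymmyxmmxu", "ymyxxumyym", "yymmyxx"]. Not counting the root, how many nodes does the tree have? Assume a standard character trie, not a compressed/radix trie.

Trace insertions, counting only characters that open a new branch:
  "xmymmy" → 6 new (x, m, y, m, m, y)
  "ymyxx" → 5 new (y, m, y, x, x)
  "yymmyxmmy" → prefix "y" already present; 8 new (y, m, m, y, x, m, m, y)
  "yymmxy" → prefix "yymm" already present; 2 new (x, y)
  "ymyumyyyx" → prefix "ymy" already present; 6 new (u, m, y, y, y, x)
  "yymmyxmmxu" → prefix "yymmyxmm" already present; 2 new (x, u)
  "ymyxxumyym" → prefix "ymyxx" already present; 5 new (u, m, y, y, m)
  "yymmyxx" → prefix "yymmyx" already present; 1 new (x)
Total nodes = 6 + 5 + 8 + 2 + 6 + 2 + 5 + 1 = 35

35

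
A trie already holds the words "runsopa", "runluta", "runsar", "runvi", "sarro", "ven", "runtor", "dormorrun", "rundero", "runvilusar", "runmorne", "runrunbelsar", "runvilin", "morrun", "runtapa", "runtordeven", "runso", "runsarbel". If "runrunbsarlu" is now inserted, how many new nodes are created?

5

Walking "runrunbsarlu" from the root, the first 7 characters ("runrunb") follow existing edges; "s" is the first miss.
New nodes needed: |"runrunbsarlu"| − 7 = 12 − 7 = 5.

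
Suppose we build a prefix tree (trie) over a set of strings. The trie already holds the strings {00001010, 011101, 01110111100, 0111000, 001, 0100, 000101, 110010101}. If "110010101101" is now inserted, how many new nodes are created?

Walking "110010101101" from the root, the first 9 characters ("110010101") follow existing edges; "1" is the first miss.
New nodes needed: |"110010101101"| − 9 = 12 − 9 = 3.

3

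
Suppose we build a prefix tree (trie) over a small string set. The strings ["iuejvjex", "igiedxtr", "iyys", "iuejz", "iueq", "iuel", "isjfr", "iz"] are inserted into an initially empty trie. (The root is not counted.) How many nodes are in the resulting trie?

26

Trie structure (* marks end of a word):
(root)
└─ i
   ├─ g
   │  └─ i
   │     └─ e
   │        └─ d
   │           └─ x
   │              └─ t
   │                 └─ r *
   ├─ s
   │  └─ j
   │     └─ f
   │        └─ r *
   ├─ u
   │  └─ e
   │     ├─ j
   │     │  ├─ v
   │     │  │  └─ j
   │     │  │     └─ e
   │     │  │        └─ x *
   │     │  └─ z *
   │     ├─ l *
   │     └─ q *
   ├─ y
   │  └─ y
   │     └─ s *
   └─ z *
Counting every labelled node above: 26.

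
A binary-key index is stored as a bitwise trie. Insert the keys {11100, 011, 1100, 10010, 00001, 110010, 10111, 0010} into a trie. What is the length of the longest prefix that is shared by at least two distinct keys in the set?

4

Look for the deepest trie node that still has at least two words in its subtree.
"1100" and "110010" agree on "1100" (4 characters) before diverging; nothing deeper is shared.
Longest shared-prefix length: 4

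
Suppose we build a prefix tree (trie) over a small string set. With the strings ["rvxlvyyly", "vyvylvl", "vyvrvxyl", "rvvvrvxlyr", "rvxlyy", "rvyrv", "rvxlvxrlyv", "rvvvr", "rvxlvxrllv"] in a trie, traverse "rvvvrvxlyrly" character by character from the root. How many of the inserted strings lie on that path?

Check each prefix of "rvvvrvxlyrly" against the stored set — each match is an end-marker on the path.
Prefixes of the query that are stored words: "rvvvr", "rvvvrvxlyr"
Count: 2

2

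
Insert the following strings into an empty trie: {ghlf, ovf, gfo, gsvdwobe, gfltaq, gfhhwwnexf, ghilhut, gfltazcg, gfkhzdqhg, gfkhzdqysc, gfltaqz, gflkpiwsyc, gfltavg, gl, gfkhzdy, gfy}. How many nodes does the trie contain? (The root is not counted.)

59

Count nodes per top-level branch (shared prefixes stored once):
  'g'-branch (gfhhwwnexf, gfkhzdqhg, gfkhzdqysc, gfkhzdy, gflkpiwsyc, gfltaq, gfltaqz, gfltavg, gfltazcg, gfo, gfy, ghilhut, ghlf, gl, gsvdwobe): 56 nodes
  'o'-branch (ovf): 3 nodes
Sum: 59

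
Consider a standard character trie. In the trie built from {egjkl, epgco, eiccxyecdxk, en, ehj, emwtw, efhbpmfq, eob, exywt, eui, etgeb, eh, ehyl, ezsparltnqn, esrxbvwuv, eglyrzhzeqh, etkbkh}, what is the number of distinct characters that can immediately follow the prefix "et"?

2

Follow the path "et" to its node, then look at its outgoing edges.
Distinct next characters after "et": g, k.
That node has 2 child edges.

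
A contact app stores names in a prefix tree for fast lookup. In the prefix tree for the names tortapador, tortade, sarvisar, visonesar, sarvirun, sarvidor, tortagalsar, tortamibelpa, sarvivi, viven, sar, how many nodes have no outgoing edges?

10

A leaf is a node with no children — equivalently, the end of a word that is not a proper prefix of any other stored word.
Those words: "sarvidor", "sarvirun", "sarvisar", "sarvivi", "tortade", "tortagalsar", "tortamibelpa", "tortapador", "visonesar", "viven"
Leaf count: 10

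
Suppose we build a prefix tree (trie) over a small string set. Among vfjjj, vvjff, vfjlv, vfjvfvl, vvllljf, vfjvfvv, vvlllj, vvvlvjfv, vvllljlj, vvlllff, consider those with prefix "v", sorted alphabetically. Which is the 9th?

vvllljlj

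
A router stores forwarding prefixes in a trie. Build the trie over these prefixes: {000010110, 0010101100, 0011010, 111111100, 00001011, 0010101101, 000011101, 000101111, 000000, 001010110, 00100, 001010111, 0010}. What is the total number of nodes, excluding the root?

45

Insert word by word; a character creates a node only if that edge doesn't already exist:
  "000010110" → 9 new (0, 0, 0, 0, 1, 0, 1, 1, 0)
  "0010101100" → prefix "00" already present; 8 new (1, 0, 1, 0, 1, 1, 0, 0)
  "0011010" → prefix "001" already present; 4 new (1, 0, 1, 0)
  "111111100" → 9 new (1, 1, 1, 1, 1, 1, 1, 0, 0)
  "00001011" → prefix "00001011" already present; 0 new (none)
  "0010101101" → prefix "001010110" already present; 1 new (1)
  "000011101" → prefix "00001" already present; 4 new (1, 1, 0, 1)
  "000101111" → prefix "000" already present; 6 new (1, 0, 1, 1, 1, 1)
  "000000" → prefix "0000" already present; 2 new (0, 0)
  "001010110" → prefix "001010110" already present; 0 new (none)
  "00100" → prefix "0010" already present; 1 new (0)
  "001010111" → prefix "00101011" already present; 1 new (1)
  "0010" → prefix "0010" already present; 0 new (none)
Total nodes = 9 + 8 + 4 + 9 + 0 + 1 + 4 + 6 + 2 + 0 + 1 + 1 + 0 = 45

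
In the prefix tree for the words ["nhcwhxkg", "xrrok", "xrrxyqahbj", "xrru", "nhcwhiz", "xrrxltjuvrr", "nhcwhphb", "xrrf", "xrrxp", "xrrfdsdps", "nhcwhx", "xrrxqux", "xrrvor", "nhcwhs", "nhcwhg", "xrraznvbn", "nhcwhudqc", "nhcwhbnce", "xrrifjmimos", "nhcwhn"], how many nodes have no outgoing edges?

Leaves are exactly the stored words that no other stored word extends.
Those words: "nhcwhbnce", "nhcwhg", "nhcwhiz", "nhcwhn", "nhcwhphb", "nhcwhs", "nhcwhudqc", "nhcwhxkg", "xrraznvbn", "xrrfdsdps", "xrrifjmimos", "xrrok", "xrru", "xrrvor", "xrrxltjuvrr", "xrrxp", "xrrxqux", "xrrxyqahbj"
Leaf count: 18

18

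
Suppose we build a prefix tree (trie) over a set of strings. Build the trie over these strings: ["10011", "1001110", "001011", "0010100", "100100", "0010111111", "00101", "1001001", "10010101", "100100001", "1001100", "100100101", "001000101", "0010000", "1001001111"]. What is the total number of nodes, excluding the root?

41

Trace insertions, counting only characters that open a new branch:
  "10011" → 5 new (1, 0, 0, 1, 1)
  "1001110" → prefix "10011" already present; 2 new (1, 0)
  "001011" → 6 new (0, 0, 1, 0, 1, 1)
  "0010100" → prefix "00101" already present; 2 new (0, 0)
  "100100" → prefix "1001" already present; 2 new (0, 0)
  "0010111111" → prefix "001011" already present; 4 new (1, 1, 1, 1)
  "00101" → prefix "00101" already present; 0 new (none)
  "1001001" → prefix "100100" already present; 1 new (1)
  "10010101" → prefix "10010" already present; 3 new (1, 0, 1)
  "100100001" → prefix "100100" already present; 3 new (0, 0, 1)
  "1001100" → prefix "10011" already present; 2 new (0, 0)
  "100100101" → prefix "1001001" already present; 2 new (0, 1)
  "001000101" → prefix "0010" already present; 5 new (0, 0, 1, 0, 1)
  "0010000" → prefix "001000" already present; 1 new (0)
  "1001001111" → prefix "1001001" already present; 3 new (1, 1, 1)
Total nodes = 5 + 2 + 6 + 2 + 2 + 4 + 0 + 1 + 3 + 3 + 2 + 2 + 5 + 1 + 3 = 41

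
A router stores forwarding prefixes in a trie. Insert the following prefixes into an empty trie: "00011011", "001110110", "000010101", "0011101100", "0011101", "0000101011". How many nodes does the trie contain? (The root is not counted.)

Trace insertions, counting only characters that open a new branch:
  "00011011" → 8 new (0, 0, 0, 1, 1, 0, 1, 1)
  "001110110" → prefix "00" already present; 7 new (1, 1, 1, 0, 1, 1, 0)
  "000010101" → prefix "000" already present; 6 new (0, 1, 0, 1, 0, 1)
  "0011101100" → prefix "001110110" already present; 1 new (0)
  "0011101" → prefix "0011101" already present; 0 new (none)
  "0000101011" → prefix "000010101" already present; 1 new (1)
Total nodes = 8 + 7 + 6 + 1 + 0 + 1 = 23

23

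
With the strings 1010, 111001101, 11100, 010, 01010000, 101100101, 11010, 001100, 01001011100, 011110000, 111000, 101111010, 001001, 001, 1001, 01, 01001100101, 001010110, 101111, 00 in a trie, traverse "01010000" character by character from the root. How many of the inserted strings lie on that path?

3

Check each prefix of "01010000" against the stored set — each match is an end-marker on the path.
Prefixes of the query that are stored words: "01", "010", "01010000"
Count: 3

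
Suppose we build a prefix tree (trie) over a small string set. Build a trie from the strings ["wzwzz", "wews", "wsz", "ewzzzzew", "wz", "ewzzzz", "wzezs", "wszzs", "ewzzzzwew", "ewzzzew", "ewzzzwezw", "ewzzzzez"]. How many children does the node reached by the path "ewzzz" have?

Follow the path "ewzzz" to its node, then look at its outgoing edges.
Characters that immediately follow "ewzzz" among the stored strings: {e, w, z}.
That node has 3 child edges.

3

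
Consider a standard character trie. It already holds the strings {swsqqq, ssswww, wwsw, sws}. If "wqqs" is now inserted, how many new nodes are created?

3

"w" is already a path in the trie; the remaining "qqs" must be added.
Each of the 3 remaining characters creates one node.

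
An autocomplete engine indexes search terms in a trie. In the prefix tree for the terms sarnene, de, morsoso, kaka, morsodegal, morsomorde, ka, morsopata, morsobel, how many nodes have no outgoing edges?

8

A leaf is a node with no children — equivalently, the end of a word that is not a proper prefix of any other stored word.
Those words: "de", "kaka", "morsobel", "morsodegal", "morsomorde", "morsopata", "morsoso", "sarnene"
Leaf count: 8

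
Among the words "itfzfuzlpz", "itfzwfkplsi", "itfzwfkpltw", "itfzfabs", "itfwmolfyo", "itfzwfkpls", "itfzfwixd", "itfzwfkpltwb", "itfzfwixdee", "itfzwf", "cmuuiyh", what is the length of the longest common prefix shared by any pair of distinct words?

Look for the deepest trie node that still has at least two words in its subtree.
"itfzwfkpltw" and "itfzwfkpltwb" agree on "itfzwfkpltw" (11 characters) before diverging; nothing deeper is shared.
Longest shared-prefix length: 11

11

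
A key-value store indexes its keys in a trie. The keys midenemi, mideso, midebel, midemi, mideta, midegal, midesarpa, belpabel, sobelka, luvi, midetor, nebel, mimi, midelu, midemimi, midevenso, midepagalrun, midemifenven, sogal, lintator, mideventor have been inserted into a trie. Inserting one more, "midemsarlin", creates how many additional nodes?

6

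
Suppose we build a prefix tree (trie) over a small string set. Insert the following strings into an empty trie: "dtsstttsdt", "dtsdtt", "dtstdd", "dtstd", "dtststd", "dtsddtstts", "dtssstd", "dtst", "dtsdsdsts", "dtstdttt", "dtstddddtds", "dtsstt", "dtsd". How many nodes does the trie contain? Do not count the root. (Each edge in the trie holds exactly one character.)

41

For each word, the new-node count is its length minus the longest prefix already in the trie:
  "dtsstttsdt" → 10 new (d, t, s, s, t, t, t, s, d, t)
  "dtsdtt" → prefix "dts" already present; 3 new (d, t, t)
  "dtstdd" → prefix "dts" already present; 3 new (t, d, d)
  "dtstd" → prefix "dtstd" already present; 0 new (none)
  "dtststd" → prefix "dtst" already present; 3 new (s, t, d)
  "dtsddtstts" → prefix "dtsd" already present; 6 new (d, t, s, t, t, s)
  "dtssstd" → prefix "dtss" already present; 3 new (s, t, d)
  "dtst" → prefix "dtst" already present; 0 new (none)
  "dtsdsdsts" → prefix "dtsd" already present; 5 new (s, d, s, t, s)
  "dtstdttt" → prefix "dtstd" already present; 3 new (t, t, t)
  "dtstddddtds" → prefix "dtstdd" already present; 5 new (d, d, t, d, s)
  "dtsstt" → prefix "dtsstt" already present; 0 new (none)
  "dtsd" → prefix "dtsd" already present; 0 new (none)
Total nodes = 10 + 3 + 3 + 0 + 3 + 6 + 3 + 0 + 5 + 3 + 5 + 0 + 0 = 41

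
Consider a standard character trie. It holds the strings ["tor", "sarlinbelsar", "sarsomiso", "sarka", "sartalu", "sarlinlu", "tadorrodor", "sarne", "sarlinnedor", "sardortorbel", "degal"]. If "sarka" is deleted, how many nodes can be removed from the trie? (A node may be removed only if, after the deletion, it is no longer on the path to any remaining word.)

After clearing the end-marker at "sarka", prune upward until reaching a node still needed by another word.
The suffix "ka" (2 nodes) is used only by "sarka"; the node for "sar" still has the child "l", so pruning stops there.
Nodes removed: 2

2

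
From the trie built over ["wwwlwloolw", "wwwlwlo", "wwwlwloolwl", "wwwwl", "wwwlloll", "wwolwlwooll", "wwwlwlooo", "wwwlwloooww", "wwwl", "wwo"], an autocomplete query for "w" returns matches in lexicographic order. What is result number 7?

Filter for "w…" and sort: "wwo", "wwolwlwooll", "wwwl", "wwwlloll", "wwwlwlo", "wwwlwloolw", "wwwlwloolwl", "wwwlwlooo", "wwwlwloooww", "wwwwl"
Position 7: wwwlwloolwl

wwwlwloolwl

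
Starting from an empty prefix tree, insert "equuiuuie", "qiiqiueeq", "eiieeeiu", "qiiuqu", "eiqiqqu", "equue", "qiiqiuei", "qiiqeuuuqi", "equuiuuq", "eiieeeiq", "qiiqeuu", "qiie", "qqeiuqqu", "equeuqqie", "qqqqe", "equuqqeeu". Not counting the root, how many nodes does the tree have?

65

Count nodes per top-level branch (shared prefixes stored once):
  'e'-branch (eiieeeiq, eiieeeiu, eiqiqqu, equeuqqie, equue, equuiuuie, equuiuuq, equuqqeeu): 35 nodes
  'q'-branch (qiie, qiiqeuu, qiiqeuuuqi, qiiqiueeq, qiiqiuei, qiiuqu, qqeiuqqu, qqqqe): 30 nodes
Sum: 65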